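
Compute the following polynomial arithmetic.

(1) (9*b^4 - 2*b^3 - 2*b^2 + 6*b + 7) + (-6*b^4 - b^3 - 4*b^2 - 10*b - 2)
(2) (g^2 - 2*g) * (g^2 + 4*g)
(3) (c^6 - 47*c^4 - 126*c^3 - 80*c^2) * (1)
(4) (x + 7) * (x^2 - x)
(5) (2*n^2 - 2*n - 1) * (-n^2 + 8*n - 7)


(1) = 3*b^4 - 3*b^3 - 6*b^2 - 4*b + 5
(2) = g^4 + 2*g^3 - 8*g^2
(3) = c^6 - 47*c^4 - 126*c^3 - 80*c^2
(4) = x^3 + 6*x^2 - 7*x
(5) = -2*n^4 + 18*n^3 - 29*n^2 + 6*n + 7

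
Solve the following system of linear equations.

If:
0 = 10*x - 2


Then:
x = 1/5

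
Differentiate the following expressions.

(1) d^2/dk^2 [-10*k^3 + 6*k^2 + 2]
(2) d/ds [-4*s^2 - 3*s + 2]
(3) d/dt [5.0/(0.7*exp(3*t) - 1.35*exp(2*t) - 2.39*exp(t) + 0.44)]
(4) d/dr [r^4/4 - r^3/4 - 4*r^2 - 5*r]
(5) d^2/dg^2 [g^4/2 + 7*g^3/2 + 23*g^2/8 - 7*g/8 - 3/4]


(1) = 12 - 60*k
(2) = -8*s - 3
(3) = (-10.5*exp(2*t) + 13.5*exp(t) + 11.95)*exp(t)/(0.7*exp(3*t) - 1.35*exp(2*t) - 2.39*exp(t) + 0.44)^2
(4) = r^3 - 3*r^2/4 - 8*r - 5
(5) = 6*g^2 + 21*g + 23/4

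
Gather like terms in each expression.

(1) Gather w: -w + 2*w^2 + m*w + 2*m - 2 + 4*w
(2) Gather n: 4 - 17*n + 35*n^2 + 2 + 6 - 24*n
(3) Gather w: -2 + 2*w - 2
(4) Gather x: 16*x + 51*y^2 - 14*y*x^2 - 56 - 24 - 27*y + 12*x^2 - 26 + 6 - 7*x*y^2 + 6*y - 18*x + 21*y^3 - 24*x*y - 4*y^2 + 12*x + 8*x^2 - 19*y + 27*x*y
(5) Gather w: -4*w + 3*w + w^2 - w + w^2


(1) = 2*m + 2*w^2 + w*(m + 3) - 2
(2) = 35*n^2 - 41*n + 12
(3) = 2*w - 4
(4) = x^2*(20 - 14*y) + x*(-7*y^2 + 3*y + 10) + 21*y^3 + 47*y^2 - 40*y - 100
(5) = 2*w^2 - 2*w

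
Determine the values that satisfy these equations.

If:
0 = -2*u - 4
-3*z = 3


Then:
u = -2
z = -1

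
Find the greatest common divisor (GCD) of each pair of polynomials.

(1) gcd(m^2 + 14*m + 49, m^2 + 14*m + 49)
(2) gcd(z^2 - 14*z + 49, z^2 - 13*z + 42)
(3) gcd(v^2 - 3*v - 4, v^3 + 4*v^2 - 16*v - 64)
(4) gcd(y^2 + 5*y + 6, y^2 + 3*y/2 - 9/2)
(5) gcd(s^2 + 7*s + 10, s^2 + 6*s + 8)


(1) = gcd((m + 7)^2, (m + 7)^2) = m^2 + 14*m + 49
(2) = z - 7
(3) = v - 4
(4) = y + 3
(5) = gcd((s + 2)*(s + 5), (s + 2)*(s + 4)) = s + 2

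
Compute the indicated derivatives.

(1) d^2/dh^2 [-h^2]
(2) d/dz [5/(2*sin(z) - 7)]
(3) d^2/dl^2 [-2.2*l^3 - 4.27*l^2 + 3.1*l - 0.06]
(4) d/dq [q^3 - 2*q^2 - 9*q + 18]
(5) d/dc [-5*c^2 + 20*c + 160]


(1) = -2
(2) = -10*cos(z)/(2*sin(z) - 7)^2
(3) = -13.2*l - 8.54
(4) = 3*q^2 - 4*q - 9
(5) = 20 - 10*c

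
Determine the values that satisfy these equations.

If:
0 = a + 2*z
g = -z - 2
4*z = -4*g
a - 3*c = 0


Then:
No Solution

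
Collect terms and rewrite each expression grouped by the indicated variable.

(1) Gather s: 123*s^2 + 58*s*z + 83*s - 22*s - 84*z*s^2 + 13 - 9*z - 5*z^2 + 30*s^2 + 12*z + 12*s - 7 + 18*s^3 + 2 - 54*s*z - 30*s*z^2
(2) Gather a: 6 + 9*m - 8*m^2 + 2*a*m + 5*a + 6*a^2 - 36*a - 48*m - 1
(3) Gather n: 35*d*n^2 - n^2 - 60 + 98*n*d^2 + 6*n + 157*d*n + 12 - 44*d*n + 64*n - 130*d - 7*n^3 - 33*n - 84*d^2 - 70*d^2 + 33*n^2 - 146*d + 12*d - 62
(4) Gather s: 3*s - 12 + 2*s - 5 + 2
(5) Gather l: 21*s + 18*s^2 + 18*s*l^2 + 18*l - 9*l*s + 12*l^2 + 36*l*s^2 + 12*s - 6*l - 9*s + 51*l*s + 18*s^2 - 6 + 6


(1) = 18*s^3 + s^2*(153 - 84*z) + s*(-30*z^2 + 4*z + 73) - 5*z^2 + 3*z + 8
(2) = 6*a^2 + a*(2*m - 31) - 8*m^2 - 39*m + 5
(3) = -154*d^2 - 264*d - 7*n^3 + n^2*(35*d + 32) + n*(98*d^2 + 113*d + 37) - 110
(4) = 5*s - 15
(5) = l^2*(18*s + 12) + l*(36*s^2 + 42*s + 12) + 36*s^2 + 24*s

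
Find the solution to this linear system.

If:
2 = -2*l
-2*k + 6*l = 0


Then:
k = -3
l = -1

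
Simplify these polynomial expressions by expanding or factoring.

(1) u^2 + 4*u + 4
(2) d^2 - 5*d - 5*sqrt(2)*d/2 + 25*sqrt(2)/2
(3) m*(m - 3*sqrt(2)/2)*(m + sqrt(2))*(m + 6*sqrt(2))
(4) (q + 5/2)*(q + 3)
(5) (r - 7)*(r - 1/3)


(1) = (u + 2)^2
(2) = (d - 5)*(d - 5*sqrt(2)/2)
(3) = m^4 + 11*sqrt(2)*m^3/2 - 9*m^2 - 18*sqrt(2)*m
(4) = q^2 + 11*q/2 + 15/2
(5) = r^2 - 22*r/3 + 7/3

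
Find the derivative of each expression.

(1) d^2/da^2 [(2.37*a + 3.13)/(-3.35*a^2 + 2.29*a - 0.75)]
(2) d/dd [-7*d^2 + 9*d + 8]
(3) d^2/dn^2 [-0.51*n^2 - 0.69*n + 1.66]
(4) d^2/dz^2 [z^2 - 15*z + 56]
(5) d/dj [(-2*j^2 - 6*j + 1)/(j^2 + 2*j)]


(1) = (-(2.37*a + 3.13)*(6.7*a - 2.29)*(13.4*a - 4.58) + (47.637*a + 10.1164)*(3.35*a^2 - 2.29*a + 0.75))/(3.35*a^2 - 2.29*a + 0.75)^3
(2) = 9 - 14*d
(3) = -1.02000000000000
(4) = 2
(5) = 2*(j^2 - j - 1)/(j^2*(j^2 + 4*j + 4))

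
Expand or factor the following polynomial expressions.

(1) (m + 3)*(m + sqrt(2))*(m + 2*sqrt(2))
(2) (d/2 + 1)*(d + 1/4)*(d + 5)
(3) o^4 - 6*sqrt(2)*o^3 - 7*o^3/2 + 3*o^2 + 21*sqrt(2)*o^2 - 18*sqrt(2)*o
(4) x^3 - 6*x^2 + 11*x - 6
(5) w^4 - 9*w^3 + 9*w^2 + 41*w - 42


(1) = m^3 + 3*m^2 + 3*sqrt(2)*m^2 + 4*m + 9*sqrt(2)*m + 12
(2) = d^3/2 + 29*d^2/8 + 47*d/8 + 5/4
(3) = o*(o - 2)*(o - 3/2)*(o - 6*sqrt(2))
(4) = (x - 3)*(x - 2)*(x - 1)
(5) = (w - 7)*(w - 3)*(w - 1)*(w + 2)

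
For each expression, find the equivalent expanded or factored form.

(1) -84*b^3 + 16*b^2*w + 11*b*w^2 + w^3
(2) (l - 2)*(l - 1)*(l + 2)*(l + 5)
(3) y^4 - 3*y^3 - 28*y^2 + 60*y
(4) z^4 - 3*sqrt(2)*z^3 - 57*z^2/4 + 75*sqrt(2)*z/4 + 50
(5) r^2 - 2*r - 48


(1) = (-2*b + w)*(6*b + w)*(7*b + w)
(2) = l^4 + 4*l^3 - 9*l^2 - 16*l + 20
(3) = y*(y - 6)*(y - 2)*(y + 5)
(4) = (z - 5/2)*(z + 5/2)*(z - 4*sqrt(2))*(z + sqrt(2))
(5) = (r - 8)*(r + 6)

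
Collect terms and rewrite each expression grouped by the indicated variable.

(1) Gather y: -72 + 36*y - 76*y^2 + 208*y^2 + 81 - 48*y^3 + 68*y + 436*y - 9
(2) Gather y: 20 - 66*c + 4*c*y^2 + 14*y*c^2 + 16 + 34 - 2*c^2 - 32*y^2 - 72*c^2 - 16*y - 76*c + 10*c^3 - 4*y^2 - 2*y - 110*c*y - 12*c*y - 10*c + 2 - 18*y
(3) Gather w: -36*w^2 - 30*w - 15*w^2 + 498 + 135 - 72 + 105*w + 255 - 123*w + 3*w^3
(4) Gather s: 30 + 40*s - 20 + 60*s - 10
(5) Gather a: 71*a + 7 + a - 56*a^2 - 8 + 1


(1) = -48*y^3 + 132*y^2 + 540*y
(2) = 10*c^3 - 74*c^2 - 152*c + y^2*(4*c - 36) + y*(14*c^2 - 122*c - 36) + 72
(3) = 3*w^3 - 51*w^2 - 48*w + 816
(4) = 100*s
(5) = -56*a^2 + 72*a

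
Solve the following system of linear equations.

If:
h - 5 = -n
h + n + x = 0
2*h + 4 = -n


Then:
h = -9
n = 14
x = -5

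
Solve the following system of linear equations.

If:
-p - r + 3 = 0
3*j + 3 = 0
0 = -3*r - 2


Then:
j = -1
p = 11/3
r = -2/3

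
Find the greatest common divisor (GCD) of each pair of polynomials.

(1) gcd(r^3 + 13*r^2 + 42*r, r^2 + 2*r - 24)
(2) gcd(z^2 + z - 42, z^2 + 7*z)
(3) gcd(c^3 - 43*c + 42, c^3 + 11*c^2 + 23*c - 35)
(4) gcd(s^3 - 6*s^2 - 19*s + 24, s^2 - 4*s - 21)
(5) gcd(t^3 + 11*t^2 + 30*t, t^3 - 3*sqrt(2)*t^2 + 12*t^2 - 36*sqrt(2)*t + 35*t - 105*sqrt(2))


(1) = gcd(r*(r + 6)*(r + 7), (r - 4)*(r + 6)) = r + 6
(2) = z + 7
(3) = c^2 + 6*c - 7
(4) = gcd((s - 8)*(s - 1)*(s + 3), (s - 7)*(s + 3)) = s + 3
(5) = t + 5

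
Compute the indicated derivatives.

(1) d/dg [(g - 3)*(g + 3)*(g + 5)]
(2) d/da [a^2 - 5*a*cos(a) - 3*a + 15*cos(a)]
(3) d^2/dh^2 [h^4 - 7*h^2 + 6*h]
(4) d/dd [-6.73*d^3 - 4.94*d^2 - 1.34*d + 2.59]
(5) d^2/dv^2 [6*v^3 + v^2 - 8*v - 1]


(1) = 3*g^2 + 10*g - 9
(2) = 5*a*sin(a) + 2*a - 15*sin(a) - 5*cos(a) - 3
(3) = 12*h^2 - 14
(4) = -20.19*d^2 - 9.88*d - 1.34
(5) = 36*v + 2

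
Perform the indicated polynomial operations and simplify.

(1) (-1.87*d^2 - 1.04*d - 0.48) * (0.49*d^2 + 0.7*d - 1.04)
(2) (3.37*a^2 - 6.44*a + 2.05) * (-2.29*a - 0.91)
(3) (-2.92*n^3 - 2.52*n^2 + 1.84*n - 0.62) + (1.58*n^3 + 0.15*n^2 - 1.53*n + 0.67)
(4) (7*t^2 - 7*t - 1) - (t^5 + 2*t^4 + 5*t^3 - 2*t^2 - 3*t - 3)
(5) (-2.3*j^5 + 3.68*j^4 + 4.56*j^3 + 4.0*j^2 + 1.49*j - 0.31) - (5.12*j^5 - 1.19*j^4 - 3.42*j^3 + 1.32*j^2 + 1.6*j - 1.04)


(1) = -0.9163*d^4 - 1.8186*d^3 + 0.9816*d^2 + 0.7456*d + 0.4992
(2) = -7.7173*a^3 + 11.6809*a^2 + 1.1659*a - 1.8655
(3) = -1.34*n^3 - 2.37*n^2 + 0.31*n + 0.05
(4) = -t^5 - 2*t^4 - 5*t^3 + 9*t^2 - 4*t + 2
(5) = -7.42*j^5 + 4.87*j^4 + 7.98*j^3 + 2.68*j^2 - 0.11*j + 0.73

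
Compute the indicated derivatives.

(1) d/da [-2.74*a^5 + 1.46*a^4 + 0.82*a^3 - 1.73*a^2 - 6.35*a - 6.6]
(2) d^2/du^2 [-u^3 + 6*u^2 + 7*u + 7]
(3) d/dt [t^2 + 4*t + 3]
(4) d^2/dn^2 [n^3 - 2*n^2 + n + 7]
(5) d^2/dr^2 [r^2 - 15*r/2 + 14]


(1) = -13.7*a^4 + 5.84*a^3 + 2.46*a^2 - 3.46*a - 6.35
(2) = 12 - 6*u
(3) = 2*t + 4
(4) = 6*n - 4
(5) = 2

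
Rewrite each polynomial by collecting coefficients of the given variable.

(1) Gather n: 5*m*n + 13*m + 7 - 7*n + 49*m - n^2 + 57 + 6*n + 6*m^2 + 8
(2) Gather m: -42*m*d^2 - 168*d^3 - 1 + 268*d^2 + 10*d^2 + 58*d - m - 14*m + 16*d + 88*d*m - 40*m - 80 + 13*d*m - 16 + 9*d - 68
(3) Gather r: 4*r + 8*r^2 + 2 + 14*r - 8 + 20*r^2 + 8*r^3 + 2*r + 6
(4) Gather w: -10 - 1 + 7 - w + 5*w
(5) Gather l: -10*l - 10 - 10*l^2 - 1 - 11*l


(1) = 6*m^2 + 62*m - n^2 + n*(5*m - 1) + 72
(2) = -168*d^3 + 278*d^2 + 83*d + m*(-42*d^2 + 101*d - 55) - 165
(3) = 8*r^3 + 28*r^2 + 20*r
(4) = 4*w - 4
(5) = -10*l^2 - 21*l - 11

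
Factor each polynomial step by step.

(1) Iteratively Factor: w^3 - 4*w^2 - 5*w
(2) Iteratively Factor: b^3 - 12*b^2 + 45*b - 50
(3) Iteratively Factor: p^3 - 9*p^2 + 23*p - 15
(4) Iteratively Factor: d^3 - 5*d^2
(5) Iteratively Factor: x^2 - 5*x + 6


(1) = (w + 1)*(w^2 - 5*w) = (w - 5)*(w + 1)*(w)
(2) = (b - 5)*(b^2 - 7*b + 10) = (b - 5)^2*(b - 2)
(3) = (p - 3)*(p^2 - 6*p + 5) = (p - 3)*(p - 1)*(p - 5)
(4) = (d)*(d^2 - 5*d) = d^2*(d - 5)
(5) = (x - 2)*(x - 3)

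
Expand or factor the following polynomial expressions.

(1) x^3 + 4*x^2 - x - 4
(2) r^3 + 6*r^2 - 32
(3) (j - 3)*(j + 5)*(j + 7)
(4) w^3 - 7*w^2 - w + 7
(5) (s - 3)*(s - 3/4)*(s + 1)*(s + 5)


(1) = (x - 1)*(x + 1)*(x + 4)
(2) = (r - 2)*(r + 4)^2
(3) = j^3 + 9*j^2 - j - 105
(4) = (w - 7)*(w - 1)*(w + 1)
(5) = s^4 + 9*s^3/4 - 61*s^2/4 - 21*s/4 + 45/4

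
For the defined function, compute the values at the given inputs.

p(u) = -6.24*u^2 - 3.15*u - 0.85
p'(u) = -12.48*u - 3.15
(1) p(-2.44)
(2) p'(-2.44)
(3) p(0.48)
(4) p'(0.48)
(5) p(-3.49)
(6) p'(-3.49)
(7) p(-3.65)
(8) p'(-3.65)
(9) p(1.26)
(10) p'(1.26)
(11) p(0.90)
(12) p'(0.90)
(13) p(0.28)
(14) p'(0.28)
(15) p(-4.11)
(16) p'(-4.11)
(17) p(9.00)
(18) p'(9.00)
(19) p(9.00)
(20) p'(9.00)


(1) = -30.31
(2) = 27.30
(3) = -3.80
(4) = -9.14
(5) = -65.86
(6) = 40.41
(7) = -72.48
(8) = 42.40
(9) = -14.73
(10) = -18.87
(11) = -8.74
(12) = -14.38
(13) = -2.22
(14) = -6.64
(15) = -93.31
(16) = 48.14
(17) = -534.64
(18) = -115.47
(19) = -534.64
(20) = -115.47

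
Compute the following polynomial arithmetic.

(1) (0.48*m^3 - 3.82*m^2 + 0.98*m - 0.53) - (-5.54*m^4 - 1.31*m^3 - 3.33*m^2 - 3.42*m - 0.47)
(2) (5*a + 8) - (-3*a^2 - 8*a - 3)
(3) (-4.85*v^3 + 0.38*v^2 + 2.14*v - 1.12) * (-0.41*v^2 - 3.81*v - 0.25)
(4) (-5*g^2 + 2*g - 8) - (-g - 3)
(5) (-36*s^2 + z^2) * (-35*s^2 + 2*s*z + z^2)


(1) = 5.54*m^4 + 1.79*m^3 - 0.49*m^2 + 4.4*m - 0.06
(2) = 3*a^2 + 13*a + 11
(3) = 1.9885*v^5 + 18.3227*v^4 - 1.1127*v^3 - 7.7892*v^2 + 3.7322*v + 0.28
(4) = -5*g^2 + 3*g - 5
(5) = 1260*s^4 - 72*s^3*z - 71*s^2*z^2 + 2*s*z^3 + z^4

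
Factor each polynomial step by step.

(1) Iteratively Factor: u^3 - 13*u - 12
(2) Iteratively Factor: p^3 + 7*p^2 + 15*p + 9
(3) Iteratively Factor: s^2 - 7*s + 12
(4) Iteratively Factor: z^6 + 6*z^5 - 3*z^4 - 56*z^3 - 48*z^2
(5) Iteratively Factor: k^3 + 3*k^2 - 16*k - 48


(1) = (u + 1)*(u^2 - u - 12) = (u + 1)*(u + 3)*(u - 4)
(2) = (p + 3)*(p^2 + 4*p + 3) = (p + 1)*(p + 3)*(p + 3)
(3) = (s - 3)*(s - 4)
(4) = (z - 3)*(z^5 + 9*z^4 + 24*z^3 + 16*z^2) = (z - 3)*(z + 1)*(z^4 + 8*z^3 + 16*z^2) = (z - 3)*(z + 1)*(z + 4)*(z^3 + 4*z^2) = z*(z - 3)*(z + 1)*(z + 4)*(z^2 + 4*z) = z^2*(z - 3)*(z + 1)*(z + 4)*(z + 4)
(5) = (k - 4)*(k^2 + 7*k + 12) = (k - 4)*(k + 3)*(k + 4)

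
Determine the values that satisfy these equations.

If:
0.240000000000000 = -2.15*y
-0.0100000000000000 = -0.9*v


Then:
v = 0.01
y = -0.11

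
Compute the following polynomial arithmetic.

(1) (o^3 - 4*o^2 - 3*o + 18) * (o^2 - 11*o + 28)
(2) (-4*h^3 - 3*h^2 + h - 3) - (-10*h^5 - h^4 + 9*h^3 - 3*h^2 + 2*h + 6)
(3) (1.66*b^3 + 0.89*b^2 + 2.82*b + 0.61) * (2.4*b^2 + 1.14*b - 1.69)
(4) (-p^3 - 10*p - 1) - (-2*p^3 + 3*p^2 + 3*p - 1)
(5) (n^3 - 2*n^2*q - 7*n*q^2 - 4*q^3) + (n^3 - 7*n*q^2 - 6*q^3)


(1) = o^5 - 15*o^4 + 69*o^3 - 61*o^2 - 282*o + 504
(2) = 10*h^5 + h^4 - 13*h^3 - h - 9
(3) = 3.984*b^5 + 4.0284*b^4 + 4.9772*b^3 + 3.1747*b^2 - 4.0704*b - 1.0309
(4) = p^3 - 3*p^2 - 13*p
(5) = 2*n^3 - 2*n^2*q - 14*n*q^2 - 10*q^3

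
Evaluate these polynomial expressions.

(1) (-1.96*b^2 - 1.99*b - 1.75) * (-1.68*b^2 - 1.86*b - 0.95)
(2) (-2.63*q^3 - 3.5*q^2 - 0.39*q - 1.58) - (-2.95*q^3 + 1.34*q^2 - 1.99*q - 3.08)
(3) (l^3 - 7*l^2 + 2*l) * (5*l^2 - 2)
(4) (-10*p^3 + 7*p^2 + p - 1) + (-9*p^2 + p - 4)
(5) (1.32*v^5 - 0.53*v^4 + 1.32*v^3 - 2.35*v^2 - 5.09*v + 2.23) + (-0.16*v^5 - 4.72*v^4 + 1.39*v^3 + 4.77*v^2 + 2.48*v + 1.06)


(1) = 3.2928*b^4 + 6.9888*b^3 + 8.5034*b^2 + 5.1455*b + 1.6625
(2) = 0.32*q^3 - 4.84*q^2 + 1.6*q + 1.5
(3) = 5*l^5 - 35*l^4 + 8*l^3 + 14*l^2 - 4*l
(4) = -10*p^3 - 2*p^2 + 2*p - 5
(5) = 1.16*v^5 - 5.25*v^4 + 2.71*v^3 + 2.42*v^2 - 2.61*v + 3.29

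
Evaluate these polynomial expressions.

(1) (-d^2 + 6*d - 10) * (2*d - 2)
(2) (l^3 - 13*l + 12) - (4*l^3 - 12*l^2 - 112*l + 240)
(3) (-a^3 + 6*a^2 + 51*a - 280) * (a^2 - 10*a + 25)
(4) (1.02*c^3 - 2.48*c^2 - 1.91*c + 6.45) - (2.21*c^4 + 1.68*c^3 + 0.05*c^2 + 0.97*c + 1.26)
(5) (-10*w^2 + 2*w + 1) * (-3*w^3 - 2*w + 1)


(1) = -2*d^3 + 14*d^2 - 32*d + 20
(2) = -3*l^3 + 12*l^2 + 99*l - 228
(3) = -a^5 + 16*a^4 - 34*a^3 - 640*a^2 + 4075*a - 7000
(4) = -2.21*c^4 - 0.66*c^3 - 2.53*c^2 - 2.88*c + 5.19
(5) = 30*w^5 - 6*w^4 + 17*w^3 - 14*w^2 + 1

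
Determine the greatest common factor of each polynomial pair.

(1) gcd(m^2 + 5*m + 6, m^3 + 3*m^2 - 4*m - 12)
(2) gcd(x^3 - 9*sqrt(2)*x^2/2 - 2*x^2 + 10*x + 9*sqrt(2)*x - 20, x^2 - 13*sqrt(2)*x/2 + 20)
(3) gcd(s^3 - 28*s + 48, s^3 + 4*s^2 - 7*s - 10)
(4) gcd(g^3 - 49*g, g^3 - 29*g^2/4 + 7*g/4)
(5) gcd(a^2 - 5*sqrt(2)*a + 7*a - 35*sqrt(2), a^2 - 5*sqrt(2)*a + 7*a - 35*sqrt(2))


(1) = m^2 + 5*m + 6
(2) = x - 5*sqrt(2)/2
(3) = gcd((s - 4)*(s - 2)*(s + 6), (s - 2)*(s + 1)*(s + 5)) = s - 2
(4) = g^2 - 7*g
(5) = gcd((a + 7)*(a - 5*sqrt(2)), (a + 7)*(a - 5*sqrt(2))) = a^2 + a*(7 - 5*sqrt(2)) - 35*sqrt(2)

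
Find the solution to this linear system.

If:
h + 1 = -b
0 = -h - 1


Then:
b = 0
h = -1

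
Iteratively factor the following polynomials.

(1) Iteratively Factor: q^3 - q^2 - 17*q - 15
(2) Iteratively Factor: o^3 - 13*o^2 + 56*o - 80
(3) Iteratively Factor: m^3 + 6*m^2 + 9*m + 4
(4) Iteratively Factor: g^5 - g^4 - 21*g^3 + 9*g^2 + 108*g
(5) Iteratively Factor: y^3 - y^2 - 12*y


(1) = (q + 1)*(q^2 - 2*q - 15) = (q - 5)*(q + 1)*(q + 3)
(2) = (o - 5)*(o^2 - 8*o + 16) = (o - 5)*(o - 4)*(o - 4)
(3) = (m + 1)*(m^2 + 5*m + 4) = (m + 1)*(m + 4)*(m + 1)
(4) = (g - 4)*(g^4 + 3*g^3 - 9*g^2 - 27*g) = (g - 4)*(g + 3)*(g^3 - 9*g) = g*(g - 4)*(g + 3)*(g^2 - 9) = g*(g - 4)*(g + 3)^2*(g - 3)
(5) = (y)*(y^2 - y - 12) = y*(y + 3)*(y - 4)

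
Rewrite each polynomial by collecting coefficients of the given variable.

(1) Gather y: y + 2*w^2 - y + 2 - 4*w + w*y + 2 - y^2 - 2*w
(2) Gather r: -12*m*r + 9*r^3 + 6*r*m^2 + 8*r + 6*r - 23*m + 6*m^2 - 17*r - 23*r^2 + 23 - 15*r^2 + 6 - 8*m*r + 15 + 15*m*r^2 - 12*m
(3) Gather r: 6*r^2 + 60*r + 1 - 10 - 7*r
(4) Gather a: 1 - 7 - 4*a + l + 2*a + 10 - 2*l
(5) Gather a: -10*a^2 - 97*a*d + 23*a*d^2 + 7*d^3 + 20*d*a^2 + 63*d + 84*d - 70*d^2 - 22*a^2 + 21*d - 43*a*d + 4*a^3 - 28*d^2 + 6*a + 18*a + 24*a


(1) = 2*w^2 + w*y - 6*w - y^2 + 4
(2) = 6*m^2 - 35*m + 9*r^3 + r^2*(15*m - 38) + r*(6*m^2 - 20*m - 3) + 44
(3) = 6*r^2 + 53*r - 9
(4) = -2*a - l + 4
(5) = 4*a^3 + a^2*(20*d - 32) + a*(23*d^2 - 140*d + 48) + 7*d^3 - 98*d^2 + 168*d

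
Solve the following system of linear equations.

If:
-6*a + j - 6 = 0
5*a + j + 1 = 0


Then:
a = -7/11
j = 24/11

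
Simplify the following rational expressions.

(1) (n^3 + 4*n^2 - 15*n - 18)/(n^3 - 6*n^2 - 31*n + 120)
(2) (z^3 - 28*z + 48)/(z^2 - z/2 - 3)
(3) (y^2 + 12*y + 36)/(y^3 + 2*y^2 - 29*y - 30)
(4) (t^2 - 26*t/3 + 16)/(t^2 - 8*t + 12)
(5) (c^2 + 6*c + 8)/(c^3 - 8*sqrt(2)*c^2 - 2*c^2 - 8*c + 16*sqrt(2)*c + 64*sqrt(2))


(1) = (n^2 + 7*n + 6)/(n^2 - 3*n - 40)
(2) = (2*z^2 + 4*z - 48)/(2*z + 3)
(3) = (y + 6)/(y^2 - 4*y - 5)
(4) = (3*t - 8)/(3*t - 6)
(5) = (c + 4)/(c^2 + c*(-8*sqrt(2) - 4) + 32*sqrt(2))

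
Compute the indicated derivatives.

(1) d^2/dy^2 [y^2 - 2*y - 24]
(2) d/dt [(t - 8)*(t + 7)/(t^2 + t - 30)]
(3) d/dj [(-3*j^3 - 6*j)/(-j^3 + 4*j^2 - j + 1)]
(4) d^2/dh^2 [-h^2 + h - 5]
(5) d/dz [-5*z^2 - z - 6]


(1) = 2
(2) = 2*(t^2 + 26*t + 43)/(t^4 + 2*t^3 - 59*t^2 - 60*t + 900)
(3) = 3*(-4*j^4 - 2*j^3 + 5*j^2 - 2)/(j^6 - 8*j^5 + 18*j^4 - 10*j^3 + 9*j^2 - 2*j + 1)
(4) = -2
(5) = -10*z - 1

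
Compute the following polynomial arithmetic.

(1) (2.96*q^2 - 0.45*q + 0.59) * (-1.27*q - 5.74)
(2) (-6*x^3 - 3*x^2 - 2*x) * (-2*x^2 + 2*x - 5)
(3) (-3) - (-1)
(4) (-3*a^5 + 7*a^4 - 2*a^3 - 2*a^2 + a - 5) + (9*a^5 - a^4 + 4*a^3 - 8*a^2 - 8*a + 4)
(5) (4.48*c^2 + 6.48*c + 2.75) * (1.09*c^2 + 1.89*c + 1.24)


(1) = -3.7592*q^3 - 16.4189*q^2 + 1.8337*q - 3.3866
(2) = 12*x^5 - 6*x^4 + 28*x^3 + 11*x^2 + 10*x
(3) = -2
(4) = 6*a^5 + 6*a^4 + 2*a^3 - 10*a^2 - 7*a - 1
(5) = 4.8832*c^4 + 15.5304*c^3 + 20.7999*c^2 + 13.2327*c + 3.41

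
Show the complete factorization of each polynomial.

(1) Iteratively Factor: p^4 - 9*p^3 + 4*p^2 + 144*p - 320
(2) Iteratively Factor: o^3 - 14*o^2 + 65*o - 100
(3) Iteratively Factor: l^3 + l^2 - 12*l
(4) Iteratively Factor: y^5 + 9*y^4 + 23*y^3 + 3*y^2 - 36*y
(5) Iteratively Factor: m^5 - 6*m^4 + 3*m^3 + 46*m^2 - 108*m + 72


(1) = (p - 5)*(p^3 - 4*p^2 - 16*p + 64) = (p - 5)*(p - 4)*(p^2 - 16) = (p - 5)*(p - 4)*(p + 4)*(p - 4)
(2) = (o - 5)*(o^2 - 9*o + 20) = (o - 5)^2*(o - 4)
(3) = (l + 4)*(l^2 - 3*l) = l*(l + 4)*(l - 3)
(4) = (y)*(y^4 + 9*y^3 + 23*y^2 + 3*y - 36) = y*(y + 4)*(y^3 + 5*y^2 + 3*y - 9) = y*(y + 3)*(y + 4)*(y^2 + 2*y - 3) = y*(y + 3)^2*(y + 4)*(y - 1)
(5) = (m - 2)*(m^4 - 4*m^3 - 5*m^2 + 36*m - 36) = (m - 2)^2*(m^3 - 2*m^2 - 9*m + 18) = (m - 3)*(m - 2)^2*(m^2 + m - 6) = (m - 3)*(m - 2)^3*(m + 3)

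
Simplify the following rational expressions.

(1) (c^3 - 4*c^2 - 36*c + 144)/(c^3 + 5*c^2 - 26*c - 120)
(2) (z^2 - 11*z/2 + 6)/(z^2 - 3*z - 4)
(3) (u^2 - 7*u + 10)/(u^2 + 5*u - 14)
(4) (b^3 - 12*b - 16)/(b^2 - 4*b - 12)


(1) = (c^2 - 10*c + 24)/(c^2 - c - 20)
(2) = (2*z - 3)/(2*z + 2)
(3) = (u - 5)/(u + 7)
(4) = (b^2 - 2*b - 8)/(b - 6)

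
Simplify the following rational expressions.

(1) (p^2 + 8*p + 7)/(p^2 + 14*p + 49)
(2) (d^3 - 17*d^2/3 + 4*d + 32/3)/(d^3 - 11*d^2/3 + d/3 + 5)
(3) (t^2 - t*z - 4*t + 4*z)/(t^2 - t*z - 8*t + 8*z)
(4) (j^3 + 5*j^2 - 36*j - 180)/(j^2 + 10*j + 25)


(1) = (p + 1)/(p + 7)
(2) = (3*d^2 - 20*d + 32)/(3*d^2 - 14*d + 15)
(3) = (t - 4)/(t - 8)
(4) = (j^2 - 36)/(j + 5)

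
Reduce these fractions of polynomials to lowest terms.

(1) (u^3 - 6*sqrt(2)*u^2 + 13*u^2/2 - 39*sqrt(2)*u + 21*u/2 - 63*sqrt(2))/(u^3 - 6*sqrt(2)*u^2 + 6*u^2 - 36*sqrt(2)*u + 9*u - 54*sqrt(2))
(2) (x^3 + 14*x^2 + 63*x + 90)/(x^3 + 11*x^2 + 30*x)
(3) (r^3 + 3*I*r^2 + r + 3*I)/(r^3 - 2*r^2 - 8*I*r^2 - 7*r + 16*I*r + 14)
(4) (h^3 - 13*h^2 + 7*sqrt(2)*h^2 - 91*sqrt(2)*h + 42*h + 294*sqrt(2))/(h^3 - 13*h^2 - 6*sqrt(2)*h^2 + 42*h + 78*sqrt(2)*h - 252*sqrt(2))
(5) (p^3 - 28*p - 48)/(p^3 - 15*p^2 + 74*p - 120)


(1) = (2*u + 7)/(2*u + 6)
(2) = (x + 3)/x
(3) = (r^2 + 4*I*r - 3)/(r^2 + r*(-2 - 7*I) + 14*I)
(4) = (h + 7*sqrt(2))/(h - 6*sqrt(2))
(5) = (p^2 + 6*p + 8)/(p^2 - 9*p + 20)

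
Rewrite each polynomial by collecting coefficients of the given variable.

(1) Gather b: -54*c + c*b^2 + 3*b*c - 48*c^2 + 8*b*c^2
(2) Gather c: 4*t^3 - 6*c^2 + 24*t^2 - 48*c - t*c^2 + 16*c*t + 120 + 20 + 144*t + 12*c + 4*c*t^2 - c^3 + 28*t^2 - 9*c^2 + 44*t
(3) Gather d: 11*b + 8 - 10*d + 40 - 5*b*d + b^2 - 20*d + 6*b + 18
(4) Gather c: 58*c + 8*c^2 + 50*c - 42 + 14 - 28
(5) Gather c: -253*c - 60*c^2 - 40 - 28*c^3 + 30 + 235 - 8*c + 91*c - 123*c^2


(1) = b^2*c + b*(8*c^2 + 3*c) - 48*c^2 - 54*c
(2) = -c^3 + c^2*(-t - 15) + c*(4*t^2 + 16*t - 36) + 4*t^3 + 52*t^2 + 188*t + 140
(3) = b^2 + 17*b + d*(-5*b - 30) + 66
(4) = 8*c^2 + 108*c - 56
(5) = -28*c^3 - 183*c^2 - 170*c + 225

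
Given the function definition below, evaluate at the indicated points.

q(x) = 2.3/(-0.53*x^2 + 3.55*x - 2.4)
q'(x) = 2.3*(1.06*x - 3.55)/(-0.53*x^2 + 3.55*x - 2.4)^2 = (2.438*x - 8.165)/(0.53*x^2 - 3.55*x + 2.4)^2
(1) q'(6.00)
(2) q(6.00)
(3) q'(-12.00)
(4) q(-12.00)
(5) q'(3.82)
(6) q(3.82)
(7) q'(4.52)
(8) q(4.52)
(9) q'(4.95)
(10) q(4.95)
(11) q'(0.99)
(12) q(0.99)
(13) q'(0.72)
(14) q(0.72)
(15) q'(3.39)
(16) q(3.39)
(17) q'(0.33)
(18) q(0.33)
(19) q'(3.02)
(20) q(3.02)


(1) = 199.48
(2) = -12.78
(3) = -0.00
(4) = -0.02
(5) = 0.10
(6) = 0.67
(7) = 0.36
(8) = 0.82
(9) = 0.82
(10) = 1.05
(11) = -16.24
(12) = 3.87
(13) = -454.52
(14) = -19.37
(15) = 0.01
(16) = 0.65
(17) = -4.45
(18) = -1.79
(19) = -0.07
(20) = 0.66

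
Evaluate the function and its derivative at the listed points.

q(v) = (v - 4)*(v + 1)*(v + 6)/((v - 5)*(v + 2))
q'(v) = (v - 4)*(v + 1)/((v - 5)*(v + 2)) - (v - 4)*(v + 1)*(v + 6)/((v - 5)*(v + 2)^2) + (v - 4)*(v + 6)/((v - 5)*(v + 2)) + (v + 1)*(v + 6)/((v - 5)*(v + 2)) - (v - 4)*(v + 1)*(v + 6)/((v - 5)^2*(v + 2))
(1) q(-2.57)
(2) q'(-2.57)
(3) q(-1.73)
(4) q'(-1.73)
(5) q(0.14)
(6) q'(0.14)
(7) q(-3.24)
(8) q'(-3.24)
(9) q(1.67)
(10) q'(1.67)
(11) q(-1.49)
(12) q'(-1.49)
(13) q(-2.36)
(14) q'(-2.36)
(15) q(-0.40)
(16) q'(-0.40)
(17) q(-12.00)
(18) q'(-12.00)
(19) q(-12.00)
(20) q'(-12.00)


(1) = 8.20
(2) = 11.39
(3) = -9.83
(4) = 47.82
(5) = 2.60
(6) = 1.35
(7) = 4.38
(8) = 3.09
(9) = 3.90
(10) = 0.40
(11) = -3.67
(12) = 13.96
(13) = 11.88
(14) = 27.28
(15) = 1.71
(16) = 2.02
(17) = -6.21
(18) = 1.00
(19) = -6.21
(20) = 1.00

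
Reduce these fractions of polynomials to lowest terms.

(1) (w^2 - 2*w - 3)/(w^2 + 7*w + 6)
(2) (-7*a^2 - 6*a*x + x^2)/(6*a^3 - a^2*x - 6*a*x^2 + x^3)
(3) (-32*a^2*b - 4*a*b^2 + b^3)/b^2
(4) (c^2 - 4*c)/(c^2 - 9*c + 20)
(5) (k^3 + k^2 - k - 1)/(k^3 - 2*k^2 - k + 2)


(1) = (w - 3)/(w + 6)
(2) = (-7*a + x)/(6*a^2 - 7*a*x + x^2)
(3) = (-32*a^2 - 4*a*b + b^2)/b
(4) = c/(c - 5)
(5) = (k + 1)/(k - 2)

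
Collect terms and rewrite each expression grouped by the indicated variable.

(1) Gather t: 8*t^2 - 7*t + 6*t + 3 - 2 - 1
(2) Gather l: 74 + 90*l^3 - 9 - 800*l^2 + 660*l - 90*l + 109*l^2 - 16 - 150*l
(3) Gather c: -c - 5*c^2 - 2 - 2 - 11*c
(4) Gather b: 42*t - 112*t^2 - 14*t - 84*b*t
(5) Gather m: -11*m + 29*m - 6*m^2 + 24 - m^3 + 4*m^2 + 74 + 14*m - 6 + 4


(1) = 8*t^2 - t
(2) = 90*l^3 - 691*l^2 + 420*l + 49
(3) = -5*c^2 - 12*c - 4
(4) = -84*b*t - 112*t^2 + 28*t
(5) = -m^3 - 2*m^2 + 32*m + 96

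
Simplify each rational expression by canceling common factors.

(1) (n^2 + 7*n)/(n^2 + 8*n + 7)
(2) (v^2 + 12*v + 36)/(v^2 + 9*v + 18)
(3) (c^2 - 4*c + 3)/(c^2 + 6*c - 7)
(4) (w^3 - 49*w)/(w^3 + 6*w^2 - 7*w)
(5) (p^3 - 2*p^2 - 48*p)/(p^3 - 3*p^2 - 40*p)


(1) = n/(n + 1)
(2) = (v + 6)/(v + 3)
(3) = (c - 3)/(c + 7)
(4) = (w - 7)/(w - 1)
(5) = (p + 6)/(p + 5)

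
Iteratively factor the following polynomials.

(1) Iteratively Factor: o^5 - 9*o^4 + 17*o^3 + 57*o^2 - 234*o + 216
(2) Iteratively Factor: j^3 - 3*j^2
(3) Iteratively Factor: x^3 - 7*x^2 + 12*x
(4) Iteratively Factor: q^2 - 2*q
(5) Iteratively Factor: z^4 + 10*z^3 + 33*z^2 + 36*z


(1) = (o - 2)*(o^4 - 7*o^3 + 3*o^2 + 63*o - 108) = (o - 2)*(o + 3)*(o^3 - 10*o^2 + 33*o - 36) = (o - 3)*(o - 2)*(o + 3)*(o^2 - 7*o + 12) = (o - 4)*(o - 3)*(o - 2)*(o + 3)*(o - 3)
(2) = (j)*(j^2 - 3*j) = j^2*(j - 3)
(3) = (x)*(x^2 - 7*x + 12) = x*(x - 4)*(x - 3)
(4) = (q)*(q - 2)
(5) = (z)*(z^3 + 10*z^2 + 33*z + 36) = z*(z + 4)*(z^2 + 6*z + 9) = z*(z + 3)*(z + 4)*(z + 3)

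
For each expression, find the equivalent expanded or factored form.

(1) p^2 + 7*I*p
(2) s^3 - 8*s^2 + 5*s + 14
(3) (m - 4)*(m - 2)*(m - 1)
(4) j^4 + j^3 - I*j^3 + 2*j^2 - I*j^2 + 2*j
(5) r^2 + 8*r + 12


(1) = p*(p + 7*I)
(2) = (s - 7)*(s - 2)*(s + 1)
(3) = m^3 - 7*m^2 + 14*m - 8
(4) = j*(j + 1)*(j - 2*I)*(j + I)
(5) = (r + 2)*(r + 6)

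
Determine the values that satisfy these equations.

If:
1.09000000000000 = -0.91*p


Then:
p = -1.20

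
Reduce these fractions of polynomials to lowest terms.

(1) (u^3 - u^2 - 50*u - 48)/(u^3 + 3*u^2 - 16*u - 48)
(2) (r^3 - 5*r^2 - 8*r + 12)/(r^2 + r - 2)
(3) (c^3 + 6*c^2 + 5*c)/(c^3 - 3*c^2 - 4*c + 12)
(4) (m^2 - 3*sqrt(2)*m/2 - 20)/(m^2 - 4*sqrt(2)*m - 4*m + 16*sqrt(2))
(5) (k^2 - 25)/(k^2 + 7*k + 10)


(1) = (u^3 - u^2 - 50*u - 48)/(u^3 + 3*u^2 - 16*u - 48)
(2) = r - 6
(3) = (c^3 + 6*c^2 + 5*c)/(c^3 - 3*c^2 - 4*c + 12)
(4) = (2*m + 5*sqrt(2))/(2*m - 8)
(5) = (k - 5)/(k + 2)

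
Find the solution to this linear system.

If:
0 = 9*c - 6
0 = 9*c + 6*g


Then:
c = 2/3
g = -1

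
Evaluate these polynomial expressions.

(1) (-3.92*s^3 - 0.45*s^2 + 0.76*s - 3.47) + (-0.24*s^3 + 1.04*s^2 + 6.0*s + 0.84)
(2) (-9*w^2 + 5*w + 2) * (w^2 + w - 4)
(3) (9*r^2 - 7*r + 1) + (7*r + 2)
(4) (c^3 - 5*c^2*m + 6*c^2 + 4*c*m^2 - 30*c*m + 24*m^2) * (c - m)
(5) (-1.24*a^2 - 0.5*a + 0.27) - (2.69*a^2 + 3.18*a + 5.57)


(1) = -4.16*s^3 + 0.59*s^2 + 6.76*s - 2.63
(2) = -9*w^4 - 4*w^3 + 43*w^2 - 18*w - 8
(3) = 9*r^2 + 3
(4) = c^4 - 6*c^3*m + 6*c^3 + 9*c^2*m^2 - 36*c^2*m - 4*c*m^3 + 54*c*m^2 - 24*m^3
(5) = -3.93*a^2 - 3.68*a - 5.3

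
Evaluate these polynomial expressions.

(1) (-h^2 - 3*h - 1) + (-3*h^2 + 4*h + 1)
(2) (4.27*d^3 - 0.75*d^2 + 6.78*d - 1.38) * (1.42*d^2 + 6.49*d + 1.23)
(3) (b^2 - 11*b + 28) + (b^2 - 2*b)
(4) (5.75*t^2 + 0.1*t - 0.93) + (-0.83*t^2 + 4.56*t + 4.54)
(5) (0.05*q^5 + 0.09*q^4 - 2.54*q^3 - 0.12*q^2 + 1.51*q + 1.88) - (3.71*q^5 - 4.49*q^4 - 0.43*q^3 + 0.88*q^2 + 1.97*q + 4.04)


(1) = -4*h^2 + h
(2) = 6.0634*d^5 + 26.6473*d^4 + 10.0122*d^3 + 41.1201*d^2 - 0.6168*d - 1.6974
(3) = 2*b^2 - 13*b + 28
(4) = 4.92*t^2 + 4.66*t + 3.61
(5) = -3.66*q^5 + 4.58*q^4 - 2.11*q^3 - 1.0*q^2 - 0.46*q - 2.16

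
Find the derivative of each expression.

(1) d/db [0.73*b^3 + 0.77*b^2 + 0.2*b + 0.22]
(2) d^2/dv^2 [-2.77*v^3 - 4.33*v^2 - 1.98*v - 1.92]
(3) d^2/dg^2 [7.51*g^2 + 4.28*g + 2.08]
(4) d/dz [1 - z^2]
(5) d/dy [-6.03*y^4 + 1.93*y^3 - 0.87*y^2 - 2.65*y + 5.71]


(1) = 2.19*b^2 + 1.54*b + 0.2
(2) = -16.62*v - 8.66
(3) = 15.0200000000000
(4) = -2*z
(5) = -24.12*y^3 + 5.79*y^2 - 1.74*y - 2.65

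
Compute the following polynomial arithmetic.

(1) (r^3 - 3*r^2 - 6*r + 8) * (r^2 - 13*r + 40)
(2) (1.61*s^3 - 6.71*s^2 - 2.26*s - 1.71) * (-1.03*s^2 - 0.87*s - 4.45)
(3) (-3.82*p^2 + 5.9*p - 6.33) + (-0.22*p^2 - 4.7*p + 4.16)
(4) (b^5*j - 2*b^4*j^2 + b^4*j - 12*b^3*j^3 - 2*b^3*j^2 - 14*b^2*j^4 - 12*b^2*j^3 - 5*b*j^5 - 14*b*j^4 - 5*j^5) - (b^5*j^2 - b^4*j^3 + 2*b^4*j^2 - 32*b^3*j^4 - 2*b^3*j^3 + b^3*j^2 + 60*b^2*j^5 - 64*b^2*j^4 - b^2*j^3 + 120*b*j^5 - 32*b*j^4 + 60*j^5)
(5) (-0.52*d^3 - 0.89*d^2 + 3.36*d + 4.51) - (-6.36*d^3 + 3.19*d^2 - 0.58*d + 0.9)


(1) = r^5 - 16*r^4 + 73*r^3 - 34*r^2 - 344*r + 320
(2) = -1.6583*s^5 + 5.5106*s^4 + 1.001*s^3 + 33.587*s^2 + 11.5447*s + 7.6095
(3) = -4.04*p^2 + 1.2*p - 2.17
(4) = -b^5*j^2 + b^5*j + b^4*j^3 - 4*b^4*j^2 + b^4*j + 32*b^3*j^4 - 10*b^3*j^3 - 3*b^3*j^2 - 60*b^2*j^5 + 50*b^2*j^4 - 11*b^2*j^3 - 125*b*j^5 + 18*b*j^4 - 65*j^5
(5) = 5.84*d^3 - 4.08*d^2 + 3.94*d + 3.61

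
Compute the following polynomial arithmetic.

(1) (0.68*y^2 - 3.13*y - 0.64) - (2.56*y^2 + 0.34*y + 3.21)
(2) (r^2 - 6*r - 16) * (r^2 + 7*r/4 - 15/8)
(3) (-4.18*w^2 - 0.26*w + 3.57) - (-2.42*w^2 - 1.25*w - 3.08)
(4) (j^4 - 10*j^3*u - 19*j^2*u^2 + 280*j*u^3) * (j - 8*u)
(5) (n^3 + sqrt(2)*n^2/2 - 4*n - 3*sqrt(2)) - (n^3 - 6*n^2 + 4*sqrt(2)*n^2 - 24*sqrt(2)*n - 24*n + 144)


(1) = -1.88*y^2 - 3.47*y - 3.85
(2) = r^4 - 17*r^3/4 - 227*r^2/8 - 67*r/4 + 30
(3) = -1.76*w^2 + 0.99*w + 6.65
(4) = j^5 - 18*j^4*u + 61*j^3*u^2 + 432*j^2*u^3 - 2240*j*u^4
(5) = -7*sqrt(2)*n^2/2 + 6*n^2 + 20*n + 24*sqrt(2)*n - 144 - 3*sqrt(2)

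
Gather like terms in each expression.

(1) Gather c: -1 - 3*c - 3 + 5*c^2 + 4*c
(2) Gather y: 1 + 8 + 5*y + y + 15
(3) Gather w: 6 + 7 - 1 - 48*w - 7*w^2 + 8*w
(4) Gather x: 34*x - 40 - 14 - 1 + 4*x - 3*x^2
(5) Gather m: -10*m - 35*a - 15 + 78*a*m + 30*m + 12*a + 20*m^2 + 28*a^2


(1) = 5*c^2 + c - 4
(2) = 6*y + 24
(3) = -7*w^2 - 40*w + 12
(4) = -3*x^2 + 38*x - 55
(5) = 28*a^2 - 23*a + 20*m^2 + m*(78*a + 20) - 15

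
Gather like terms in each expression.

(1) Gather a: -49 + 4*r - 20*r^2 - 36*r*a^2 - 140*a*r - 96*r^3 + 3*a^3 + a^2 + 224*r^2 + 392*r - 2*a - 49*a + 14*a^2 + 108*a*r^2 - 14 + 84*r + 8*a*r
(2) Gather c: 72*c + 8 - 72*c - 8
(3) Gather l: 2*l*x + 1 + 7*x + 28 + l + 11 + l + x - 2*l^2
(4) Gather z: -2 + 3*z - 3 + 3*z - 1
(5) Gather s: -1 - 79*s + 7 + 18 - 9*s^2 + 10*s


(1) = 3*a^3 + a^2*(15 - 36*r) + a*(108*r^2 - 132*r - 51) - 96*r^3 + 204*r^2 + 480*r - 63
(2) = 0
(3) = -2*l^2 + l*(2*x + 2) + 8*x + 40
(4) = 6*z - 6
(5) = -9*s^2 - 69*s + 24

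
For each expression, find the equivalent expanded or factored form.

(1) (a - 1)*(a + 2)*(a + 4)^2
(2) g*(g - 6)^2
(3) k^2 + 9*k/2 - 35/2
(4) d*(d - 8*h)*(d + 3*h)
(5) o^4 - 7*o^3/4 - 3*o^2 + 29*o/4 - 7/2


(1) = a^4 + 9*a^3 + 22*a^2 - 32
(2) = g^3 - 12*g^2 + 36*g
(3) = (k - 5/2)*(k + 7)
(4) = d^3 - 5*d^2*h - 24*d*h^2
(5) = (o - 7/4)*(o - 1)^2*(o + 2)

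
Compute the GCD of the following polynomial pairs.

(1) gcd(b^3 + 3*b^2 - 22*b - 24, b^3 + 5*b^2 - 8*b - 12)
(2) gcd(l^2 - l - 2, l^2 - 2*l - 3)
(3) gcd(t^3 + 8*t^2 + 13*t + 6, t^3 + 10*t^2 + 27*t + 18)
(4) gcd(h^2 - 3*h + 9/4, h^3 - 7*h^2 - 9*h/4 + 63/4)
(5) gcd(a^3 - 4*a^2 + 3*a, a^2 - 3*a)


(1) = b^2 + 7*b + 6
(2) = gcd((l - 2)*(l + 1), (l - 3)*(l + 1)) = l + 1
(3) = gcd((t + 1)^2*(t + 6), (t + 1)*(t + 3)*(t + 6)) = t^2 + 7*t + 6
(4) = gcd((h - 3/2)^2, (h - 7)*(h - 3/2)*(h + 3/2)) = h - 3/2
(5) = a^2 - 3*a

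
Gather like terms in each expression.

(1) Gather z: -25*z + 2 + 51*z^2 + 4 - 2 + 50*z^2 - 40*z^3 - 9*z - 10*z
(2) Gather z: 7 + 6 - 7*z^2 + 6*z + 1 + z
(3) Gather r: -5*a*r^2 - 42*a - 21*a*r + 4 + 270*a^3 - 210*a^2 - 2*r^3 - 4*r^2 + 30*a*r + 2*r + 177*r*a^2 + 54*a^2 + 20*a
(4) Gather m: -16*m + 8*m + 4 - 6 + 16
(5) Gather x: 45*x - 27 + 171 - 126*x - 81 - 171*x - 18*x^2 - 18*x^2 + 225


(1) = -40*z^3 + 101*z^2 - 44*z + 4
(2) = -7*z^2 + 7*z + 14
(3) = 270*a^3 - 156*a^2 - 22*a - 2*r^3 + r^2*(-5*a - 4) + r*(177*a^2 + 9*a + 2) + 4
(4) = 14 - 8*m
(5) = -36*x^2 - 252*x + 288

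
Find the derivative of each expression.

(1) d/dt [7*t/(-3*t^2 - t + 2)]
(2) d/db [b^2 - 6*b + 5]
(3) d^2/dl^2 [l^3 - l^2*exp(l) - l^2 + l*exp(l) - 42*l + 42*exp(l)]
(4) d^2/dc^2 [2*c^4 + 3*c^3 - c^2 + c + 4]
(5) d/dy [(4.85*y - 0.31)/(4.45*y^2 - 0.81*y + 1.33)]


(1) = 7*(3*t^2 + 2)/(9*t^4 + 6*t^3 - 11*t^2 - 4*t + 4)
(2) = 2*b - 6
(3) = -l^2*exp(l) - 3*l*exp(l) + 6*l + 42*exp(l) - 2
(4) = 24*c^2 + 18*c - 2
(5) = (-21.5825*y^2 + 2.759*y + 6.1994)/(19.8025*y^4 - 7.209*y^3 + 12.4931*y^2 - 2.1546*y + 1.7689)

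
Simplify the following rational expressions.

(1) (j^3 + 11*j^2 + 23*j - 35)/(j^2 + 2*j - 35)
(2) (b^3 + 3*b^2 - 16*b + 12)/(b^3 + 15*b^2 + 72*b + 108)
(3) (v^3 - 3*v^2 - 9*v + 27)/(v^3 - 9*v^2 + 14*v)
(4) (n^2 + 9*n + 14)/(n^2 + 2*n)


(1) = (j^2 + 4*j - 5)/(j - 5)
(2) = (b^2 - 3*b + 2)/(b^2 + 9*b + 18)
(3) = (v^3 - 3*v^2 - 9*v + 27)/(v^3 - 9*v^2 + 14*v)
(4) = (n + 7)/n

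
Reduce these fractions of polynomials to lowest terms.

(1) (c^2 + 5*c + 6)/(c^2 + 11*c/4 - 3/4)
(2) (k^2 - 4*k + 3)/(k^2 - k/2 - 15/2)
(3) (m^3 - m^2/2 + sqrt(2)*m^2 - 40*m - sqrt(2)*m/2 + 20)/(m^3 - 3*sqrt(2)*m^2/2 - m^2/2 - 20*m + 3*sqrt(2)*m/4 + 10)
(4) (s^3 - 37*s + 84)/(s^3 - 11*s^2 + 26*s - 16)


(1) = (4*c + 8)/(4*c - 1)
(2) = (2*k - 2)/(2*k + 5)
(3) = (8*m + 40*sqrt(2))/(8*m + 20*sqrt(2))
(4) = (s^3 - 37*s + 84)/(s^3 - 11*s^2 + 26*s - 16)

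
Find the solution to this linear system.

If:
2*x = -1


Then:
x = -1/2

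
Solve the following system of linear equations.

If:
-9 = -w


Then:
w = 9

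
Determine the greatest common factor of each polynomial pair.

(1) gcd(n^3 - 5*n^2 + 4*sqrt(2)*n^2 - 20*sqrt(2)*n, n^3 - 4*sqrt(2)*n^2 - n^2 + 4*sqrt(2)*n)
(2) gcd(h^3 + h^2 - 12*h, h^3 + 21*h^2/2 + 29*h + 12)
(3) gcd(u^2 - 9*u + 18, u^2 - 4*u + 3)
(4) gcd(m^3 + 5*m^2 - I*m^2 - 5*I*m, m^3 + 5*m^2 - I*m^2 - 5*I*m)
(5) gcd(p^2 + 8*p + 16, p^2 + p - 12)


(1) = gcd(n*(n - 5)*(n + 4*sqrt(2)), n*(n - 1)*(n - 4*sqrt(2))) = n
(2) = gcd(h*(h - 3)*(h + 4), (h + 1/2)*(h + 4)*(h + 6)) = h + 4
(3) = u - 3
(4) = gcd(m*(m + 5)*(m - I), m*(m + 5)*(m - I)) = m^3 + m^2*(5 - I) - 5*I*m
(5) = p + 4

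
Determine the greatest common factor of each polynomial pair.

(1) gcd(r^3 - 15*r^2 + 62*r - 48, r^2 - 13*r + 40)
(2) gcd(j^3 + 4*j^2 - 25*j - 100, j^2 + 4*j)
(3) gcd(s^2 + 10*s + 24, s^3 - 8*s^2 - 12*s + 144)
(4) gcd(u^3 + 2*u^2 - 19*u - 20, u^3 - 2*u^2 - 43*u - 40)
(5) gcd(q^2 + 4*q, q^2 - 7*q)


(1) = gcd((r - 8)*(r - 6)*(r - 1), (r - 8)*(r - 5)) = r - 8
(2) = j + 4
(3) = s + 4
(4) = gcd((u - 4)*(u + 1)*(u + 5), (u - 8)*(u + 1)*(u + 5)) = u^2 + 6*u + 5
(5) = gcd(q*(q + 4), q*(q - 7)) = q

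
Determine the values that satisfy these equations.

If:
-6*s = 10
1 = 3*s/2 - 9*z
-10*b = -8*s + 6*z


Then:
b = -11/10
s = -5/3
z = -7/18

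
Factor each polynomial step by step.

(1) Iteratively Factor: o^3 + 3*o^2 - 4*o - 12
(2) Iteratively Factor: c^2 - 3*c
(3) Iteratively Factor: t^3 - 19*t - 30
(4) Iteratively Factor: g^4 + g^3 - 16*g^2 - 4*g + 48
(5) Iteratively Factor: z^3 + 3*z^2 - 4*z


(1) = (o + 2)*(o^2 + o - 6) = (o + 2)*(o + 3)*(o - 2)
(2) = (c)*(c - 3)
(3) = (t - 5)*(t^2 + 5*t + 6) = (t - 5)*(t + 3)*(t + 2)
(4) = (g - 3)*(g^3 + 4*g^2 - 4*g - 16) = (g - 3)*(g + 2)*(g^2 + 2*g - 8) = (g - 3)*(g + 2)*(g + 4)*(g - 2)
(5) = (z)*(z^2 + 3*z - 4) = z*(z - 1)*(z + 4)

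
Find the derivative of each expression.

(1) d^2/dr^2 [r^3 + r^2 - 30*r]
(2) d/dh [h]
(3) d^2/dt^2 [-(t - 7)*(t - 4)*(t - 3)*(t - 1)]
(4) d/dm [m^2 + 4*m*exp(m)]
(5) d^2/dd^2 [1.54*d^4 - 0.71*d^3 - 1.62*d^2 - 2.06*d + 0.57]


(1) = 6*r + 2
(2) = 1
(3) = -12*t^2 + 90*t - 150
(4) = 4*m*exp(m) + 2*m + 4*exp(m)
(5) = 18.48*d^2 - 4.26*d - 3.24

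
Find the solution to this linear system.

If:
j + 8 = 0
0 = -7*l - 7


Then:
j = -8
l = -1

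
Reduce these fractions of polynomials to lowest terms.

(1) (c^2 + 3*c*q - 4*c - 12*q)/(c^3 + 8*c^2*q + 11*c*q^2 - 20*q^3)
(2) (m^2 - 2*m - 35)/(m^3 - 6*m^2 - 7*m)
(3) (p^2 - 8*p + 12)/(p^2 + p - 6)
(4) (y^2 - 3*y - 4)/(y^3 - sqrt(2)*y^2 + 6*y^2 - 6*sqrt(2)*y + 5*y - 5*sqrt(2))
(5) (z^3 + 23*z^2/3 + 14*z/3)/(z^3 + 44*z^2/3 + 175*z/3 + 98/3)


(1) = (-c^2 - 3*c*q + 4*c + 12*q)/(-c^3 - 8*c^2*q - 11*c*q^2 + 20*q^3)
(2) = (m + 5)/(m^2 + m)
(3) = (p - 6)/(p + 3)
(4) = (y - 4)/(y^2 + y*(5 - sqrt(2)) - 5*sqrt(2))
(5) = z/(z + 7)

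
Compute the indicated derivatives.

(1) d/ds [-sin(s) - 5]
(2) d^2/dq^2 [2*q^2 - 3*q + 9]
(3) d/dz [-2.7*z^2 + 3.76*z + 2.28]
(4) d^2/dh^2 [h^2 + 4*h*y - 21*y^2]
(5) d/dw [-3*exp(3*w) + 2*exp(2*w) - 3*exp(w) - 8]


(1) = -cos(s)
(2) = 4
(3) = 3.76 - 5.4*z
(4) = 2
(5) = (-9*exp(2*w) + 4*exp(w) - 3)*exp(w)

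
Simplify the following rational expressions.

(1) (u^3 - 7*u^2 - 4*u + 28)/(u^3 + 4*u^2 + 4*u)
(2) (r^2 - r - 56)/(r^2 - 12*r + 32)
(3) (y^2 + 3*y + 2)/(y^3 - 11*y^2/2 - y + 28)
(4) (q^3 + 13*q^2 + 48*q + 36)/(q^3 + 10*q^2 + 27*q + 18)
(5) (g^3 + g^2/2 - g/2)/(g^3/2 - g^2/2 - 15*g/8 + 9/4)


(1) = (u^2 - 9*u + 14)/(u^2 + 2*u)
(2) = (r + 7)/(r - 4)
(3) = (2*y + 2)/(2*y^2 - 15*y + 28)
(4) = (q + 6)/(q + 3)
(5) = (8*g^3 + 4*g^2 - 4*g)/(4*g^3 - 4*g^2 - 15*g + 18)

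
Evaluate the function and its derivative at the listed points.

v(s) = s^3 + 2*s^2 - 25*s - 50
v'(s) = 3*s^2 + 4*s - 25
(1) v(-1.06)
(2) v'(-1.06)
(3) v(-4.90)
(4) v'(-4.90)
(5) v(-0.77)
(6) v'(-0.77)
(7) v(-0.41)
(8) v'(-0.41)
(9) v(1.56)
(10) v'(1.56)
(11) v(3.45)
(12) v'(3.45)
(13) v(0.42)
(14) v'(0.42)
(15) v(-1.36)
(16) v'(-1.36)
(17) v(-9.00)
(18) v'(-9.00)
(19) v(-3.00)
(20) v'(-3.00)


(1) = -22.44
(2) = -25.87
(3) = 2.87
(4) = 27.43
(5) = -30.02
(6) = -26.30
(7) = -39.48
(8) = -26.14
(9) = -80.34
(10) = -11.46
(11) = -71.38
(12) = 24.51
(13) = -60.07
(14) = -22.79
(15) = -14.82
(16) = -24.89
(17) = -392.00
(18) = 182.00
(19) = 16.00
(20) = -10.00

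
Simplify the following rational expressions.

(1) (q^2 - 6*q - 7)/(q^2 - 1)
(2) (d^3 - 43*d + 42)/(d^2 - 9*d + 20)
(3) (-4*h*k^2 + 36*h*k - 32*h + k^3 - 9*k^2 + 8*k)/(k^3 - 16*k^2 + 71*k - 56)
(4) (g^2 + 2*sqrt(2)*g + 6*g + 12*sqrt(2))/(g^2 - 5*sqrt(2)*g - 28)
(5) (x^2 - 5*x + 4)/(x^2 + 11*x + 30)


(1) = (q - 7)/(q - 1)
(2) = (d^3 - 43*d + 42)/(d^2 - 9*d + 20)
(3) = (-4*h + k)/(k - 7)
(4) = (g + 6)/(g - 7*sqrt(2))
(5) = (x^2 - 5*x + 4)/(x^2 + 11*x + 30)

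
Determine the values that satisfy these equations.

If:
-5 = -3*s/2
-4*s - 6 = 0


Then:
No Solution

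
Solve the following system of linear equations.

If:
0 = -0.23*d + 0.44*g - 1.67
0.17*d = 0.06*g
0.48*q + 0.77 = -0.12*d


Then:
d = 1.64
g = 4.65
q = -2.01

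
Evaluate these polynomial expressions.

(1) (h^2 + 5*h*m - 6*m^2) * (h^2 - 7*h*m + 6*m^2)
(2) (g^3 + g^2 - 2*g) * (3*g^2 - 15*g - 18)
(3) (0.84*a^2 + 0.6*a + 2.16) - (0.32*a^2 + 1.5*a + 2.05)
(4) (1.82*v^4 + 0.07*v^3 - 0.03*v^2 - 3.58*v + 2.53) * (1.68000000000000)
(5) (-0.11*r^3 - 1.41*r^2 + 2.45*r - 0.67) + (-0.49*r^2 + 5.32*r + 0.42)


(1) = h^4 - 2*h^3*m - 35*h^2*m^2 + 72*h*m^3 - 36*m^4
(2) = 3*g^5 - 12*g^4 - 39*g^3 + 12*g^2 + 36*g
(3) = 0.52*a^2 - 0.9*a + 0.11
(4) = 3.0576*v^4 + 0.1176*v^3 - 0.0504*v^2 - 6.0144*v + 4.2504
(5) = -0.11*r^3 - 1.9*r^2 + 7.77*r - 0.25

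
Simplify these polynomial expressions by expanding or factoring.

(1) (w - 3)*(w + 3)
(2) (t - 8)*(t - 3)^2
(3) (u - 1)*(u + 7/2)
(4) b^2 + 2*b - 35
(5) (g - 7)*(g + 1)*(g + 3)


(1) = w^2 - 9
(2) = t^3 - 14*t^2 + 57*t - 72
(3) = u^2 + 5*u/2 - 7/2
(4) = (b - 5)*(b + 7)
(5) = g^3 - 3*g^2 - 25*g - 21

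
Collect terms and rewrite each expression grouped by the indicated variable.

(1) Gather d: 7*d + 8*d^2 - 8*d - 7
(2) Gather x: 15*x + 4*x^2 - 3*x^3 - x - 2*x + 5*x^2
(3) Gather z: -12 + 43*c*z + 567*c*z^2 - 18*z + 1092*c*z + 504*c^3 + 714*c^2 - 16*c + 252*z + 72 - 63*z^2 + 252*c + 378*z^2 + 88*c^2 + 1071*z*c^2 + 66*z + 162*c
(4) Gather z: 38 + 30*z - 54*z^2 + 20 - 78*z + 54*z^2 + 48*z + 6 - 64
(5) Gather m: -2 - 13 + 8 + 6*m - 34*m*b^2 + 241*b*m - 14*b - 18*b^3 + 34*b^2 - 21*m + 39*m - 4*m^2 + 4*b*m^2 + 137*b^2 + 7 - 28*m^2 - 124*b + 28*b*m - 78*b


(1) = 8*d^2 - d - 7
(2) = -3*x^3 + 9*x^2 + 12*x
(3) = 504*c^3 + 802*c^2 + 398*c + z^2*(567*c + 315) + z*(1071*c^2 + 1135*c + 300) + 60
(4) = 0
(5) = -18*b^3 + 171*b^2 - 216*b + m^2*(4*b - 32) + m*(-34*b^2 + 269*b + 24)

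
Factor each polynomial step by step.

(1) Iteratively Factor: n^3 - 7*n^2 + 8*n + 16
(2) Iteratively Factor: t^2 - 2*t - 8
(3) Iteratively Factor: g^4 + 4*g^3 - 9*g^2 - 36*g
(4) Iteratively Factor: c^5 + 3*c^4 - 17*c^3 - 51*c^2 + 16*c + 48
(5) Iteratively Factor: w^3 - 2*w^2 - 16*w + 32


(1) = (n - 4)*(n^2 - 3*n - 4) = (n - 4)*(n + 1)*(n - 4)
(2) = (t - 4)*(t + 2)
(3) = (g + 4)*(g^3 - 9*g) = g*(g + 4)*(g^2 - 9) = g*(g - 3)*(g + 4)*(g + 3)
(4) = (c + 4)*(c^4 - c^3 - 13*c^2 + c + 12) = (c - 4)*(c + 4)*(c^3 + 3*c^2 - c - 3) = (c - 4)*(c + 3)*(c + 4)*(c^2 - 1) = (c - 4)*(c - 1)*(c + 3)*(c + 4)*(c + 1)
(5) = (w - 4)*(w^2 + 2*w - 8) = (w - 4)*(w + 4)*(w - 2)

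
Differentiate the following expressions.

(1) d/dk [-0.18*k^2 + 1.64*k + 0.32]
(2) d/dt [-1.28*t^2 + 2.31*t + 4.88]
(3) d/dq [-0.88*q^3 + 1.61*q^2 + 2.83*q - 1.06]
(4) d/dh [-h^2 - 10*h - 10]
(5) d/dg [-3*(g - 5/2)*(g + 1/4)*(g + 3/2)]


(1) = 1.64 - 0.36*k
(2) = 2.31 - 2.56*t
(3) = -2.64*q^2 + 3.22*q + 2.83
(4) = -2*h - 10
(5) = -9*g^2 + 9*g/2 + 12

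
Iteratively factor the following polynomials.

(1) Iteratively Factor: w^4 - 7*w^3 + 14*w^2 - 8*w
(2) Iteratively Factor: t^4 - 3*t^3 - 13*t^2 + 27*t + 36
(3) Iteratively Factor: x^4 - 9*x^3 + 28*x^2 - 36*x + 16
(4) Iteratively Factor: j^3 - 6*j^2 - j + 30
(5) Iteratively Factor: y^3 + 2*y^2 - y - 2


(1) = (w - 1)*(w^3 - 6*w^2 + 8*w) = (w - 2)*(w - 1)*(w^2 - 4*w) = w*(w - 2)*(w - 1)*(w - 4)
(2) = (t + 3)*(t^3 - 6*t^2 + 5*t + 12) = (t - 4)*(t + 3)*(t^2 - 2*t - 3) = (t - 4)*(t - 3)*(t + 3)*(t + 1)
(3) = (x - 4)*(x^3 - 5*x^2 + 8*x - 4) = (x - 4)*(x - 1)*(x^2 - 4*x + 4) = (x - 4)*(x - 2)*(x - 1)*(x - 2)
(4) = (j - 3)*(j^2 - 3*j - 10) = (j - 5)*(j - 3)*(j + 2)
(5) = (y + 1)*(y^2 + y - 2) = (y + 1)*(y + 2)*(y - 1)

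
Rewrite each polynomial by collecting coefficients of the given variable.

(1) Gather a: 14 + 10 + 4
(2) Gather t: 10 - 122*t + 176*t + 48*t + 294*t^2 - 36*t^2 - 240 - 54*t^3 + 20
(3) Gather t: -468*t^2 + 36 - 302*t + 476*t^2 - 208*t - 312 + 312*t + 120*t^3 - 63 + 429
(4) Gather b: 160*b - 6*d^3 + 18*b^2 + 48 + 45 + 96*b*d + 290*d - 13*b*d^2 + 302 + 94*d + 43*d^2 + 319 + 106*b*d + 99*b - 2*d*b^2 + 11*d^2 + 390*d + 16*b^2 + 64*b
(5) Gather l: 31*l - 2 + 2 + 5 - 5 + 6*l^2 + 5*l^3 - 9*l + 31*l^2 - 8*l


(1) = 28
(2) = -54*t^3 + 258*t^2 + 102*t - 210
(3) = 120*t^3 + 8*t^2 - 198*t + 90
(4) = b^2*(34 - 2*d) + b*(-13*d^2 + 202*d + 323) - 6*d^3 + 54*d^2 + 774*d + 714
(5) = 5*l^3 + 37*l^2 + 14*l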